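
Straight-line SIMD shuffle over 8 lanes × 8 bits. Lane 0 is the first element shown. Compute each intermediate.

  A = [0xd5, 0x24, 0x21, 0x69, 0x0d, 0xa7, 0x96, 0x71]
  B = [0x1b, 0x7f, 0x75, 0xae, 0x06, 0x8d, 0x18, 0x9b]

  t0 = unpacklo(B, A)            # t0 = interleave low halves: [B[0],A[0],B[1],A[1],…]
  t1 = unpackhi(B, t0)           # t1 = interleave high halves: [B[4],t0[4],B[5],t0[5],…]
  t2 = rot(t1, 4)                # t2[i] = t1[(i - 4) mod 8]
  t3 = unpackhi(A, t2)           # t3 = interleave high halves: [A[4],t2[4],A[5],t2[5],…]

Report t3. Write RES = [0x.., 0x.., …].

  t0: 1b d5 7f 24 75 21 ae 69
  t1: 06 75 8d 21 18 ae 9b 69
  t2: 18 ae 9b 69 06 75 8d 21
  t3: 0d 06 a7 75 96 8d 71 21

RES = [ 0x0d  0x06  0xa7  0x75  0x96  0x8d  0x71  0x21 ]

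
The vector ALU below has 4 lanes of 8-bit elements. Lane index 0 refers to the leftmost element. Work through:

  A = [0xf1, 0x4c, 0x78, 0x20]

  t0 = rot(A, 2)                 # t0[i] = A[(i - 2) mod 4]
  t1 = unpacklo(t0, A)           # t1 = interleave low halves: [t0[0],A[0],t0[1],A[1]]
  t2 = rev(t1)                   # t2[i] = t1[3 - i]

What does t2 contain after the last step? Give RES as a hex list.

→ t0 |78|20|f1|4c|
→ t1 |78|f1|20|4c|
→ t2 |4c|20|f1|78|

RES = [0x4c, 0x20, 0xf1, 0x78]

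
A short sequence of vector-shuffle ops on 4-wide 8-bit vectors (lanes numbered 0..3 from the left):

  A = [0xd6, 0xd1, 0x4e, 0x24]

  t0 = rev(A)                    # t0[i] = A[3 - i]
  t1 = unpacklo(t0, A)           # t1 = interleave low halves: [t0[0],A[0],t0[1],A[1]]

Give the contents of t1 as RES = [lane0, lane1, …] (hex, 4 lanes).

→ t0 |24|4e|d1|d6|
→ t1 |24|d6|4e|d1|

RES = [0x24, 0xd6, 0x4e, 0xd1]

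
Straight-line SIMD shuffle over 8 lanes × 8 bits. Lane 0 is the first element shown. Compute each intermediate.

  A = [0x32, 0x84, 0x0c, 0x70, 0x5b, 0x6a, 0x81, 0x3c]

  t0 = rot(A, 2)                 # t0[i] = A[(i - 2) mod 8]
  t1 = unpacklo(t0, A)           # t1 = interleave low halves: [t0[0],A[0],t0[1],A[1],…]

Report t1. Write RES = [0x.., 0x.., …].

RES = [ 0x81  0x32  0x3c  0x84  0x32  0x0c  0x84  0x70 ]

t0 = [0x81, 0x3c, 0x32, 0x84, 0x0c, 0x70, 0x5b, 0x6a]
t1 = [0x81, 0x32, 0x3c, 0x84, 0x32, 0x0c, 0x84, 0x70]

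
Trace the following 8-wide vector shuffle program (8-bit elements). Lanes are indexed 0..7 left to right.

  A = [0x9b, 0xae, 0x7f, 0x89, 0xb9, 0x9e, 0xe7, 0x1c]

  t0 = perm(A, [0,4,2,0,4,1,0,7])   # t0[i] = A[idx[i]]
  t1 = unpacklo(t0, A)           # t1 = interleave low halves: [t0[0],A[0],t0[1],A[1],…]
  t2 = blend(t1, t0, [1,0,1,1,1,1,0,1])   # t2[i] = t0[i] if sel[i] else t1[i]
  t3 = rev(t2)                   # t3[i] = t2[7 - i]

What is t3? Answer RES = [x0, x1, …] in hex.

  t0: 9b b9 7f 9b b9 ae 9b 1c
  t1: 9b 9b b9 ae 7f 7f 9b 89
  t2: 9b 9b 7f 9b b9 ae 9b 1c
  t3: 1c 9b ae b9 9b 7f 9b 9b

RES = [0x1c, 0x9b, 0xae, 0xb9, 0x9b, 0x7f, 0x9b, 0x9b]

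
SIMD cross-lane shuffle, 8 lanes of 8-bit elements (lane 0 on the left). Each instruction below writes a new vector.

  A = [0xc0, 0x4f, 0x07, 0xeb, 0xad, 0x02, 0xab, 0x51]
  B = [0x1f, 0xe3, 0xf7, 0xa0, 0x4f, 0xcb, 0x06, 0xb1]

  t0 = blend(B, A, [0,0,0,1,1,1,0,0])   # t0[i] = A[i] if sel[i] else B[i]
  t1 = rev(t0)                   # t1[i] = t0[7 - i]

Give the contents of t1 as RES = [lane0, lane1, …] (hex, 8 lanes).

RES = [0xb1, 0x06, 0x02, 0xad, 0xeb, 0xf7, 0xe3, 0x1f]

  t0: 1f e3 f7 eb ad 02 06 b1
  t1: b1 06 02 ad eb f7 e3 1f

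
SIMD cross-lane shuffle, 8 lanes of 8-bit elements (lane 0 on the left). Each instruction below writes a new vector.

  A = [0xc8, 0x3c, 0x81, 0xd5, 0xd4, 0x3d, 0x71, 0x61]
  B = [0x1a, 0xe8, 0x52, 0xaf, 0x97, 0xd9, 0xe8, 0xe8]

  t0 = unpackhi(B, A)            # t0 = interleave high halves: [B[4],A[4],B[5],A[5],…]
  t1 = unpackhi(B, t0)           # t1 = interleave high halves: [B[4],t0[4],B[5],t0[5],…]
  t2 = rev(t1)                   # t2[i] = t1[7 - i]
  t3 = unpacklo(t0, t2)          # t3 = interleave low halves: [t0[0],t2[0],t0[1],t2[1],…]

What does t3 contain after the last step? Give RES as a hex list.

RES = [ 0x97  0x61  0xd4  0xe8  0xd9  0xe8  0x3d  0xe8 ]

t0 = [0x97, 0xd4, 0xd9, 0x3d, 0xe8, 0x71, 0xe8, 0x61]
t1 = [0x97, 0xe8, 0xd9, 0x71, 0xe8, 0xe8, 0xe8, 0x61]
t2 = [0x61, 0xe8, 0xe8, 0xe8, 0x71, 0xd9, 0xe8, 0x97]
t3 = [0x97, 0x61, 0xd4, 0xe8, 0xd9, 0xe8, 0x3d, 0xe8]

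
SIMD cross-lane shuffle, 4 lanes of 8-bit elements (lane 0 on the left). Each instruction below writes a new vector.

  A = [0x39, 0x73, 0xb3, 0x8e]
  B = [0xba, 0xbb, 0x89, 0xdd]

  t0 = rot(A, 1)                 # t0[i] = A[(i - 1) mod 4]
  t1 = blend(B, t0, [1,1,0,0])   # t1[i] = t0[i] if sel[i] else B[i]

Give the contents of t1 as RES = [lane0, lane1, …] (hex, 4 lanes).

  t0: 8e 39 73 b3
  t1: 8e 39 89 dd

RES = [ 0x8e  0x39  0x89  0xdd ]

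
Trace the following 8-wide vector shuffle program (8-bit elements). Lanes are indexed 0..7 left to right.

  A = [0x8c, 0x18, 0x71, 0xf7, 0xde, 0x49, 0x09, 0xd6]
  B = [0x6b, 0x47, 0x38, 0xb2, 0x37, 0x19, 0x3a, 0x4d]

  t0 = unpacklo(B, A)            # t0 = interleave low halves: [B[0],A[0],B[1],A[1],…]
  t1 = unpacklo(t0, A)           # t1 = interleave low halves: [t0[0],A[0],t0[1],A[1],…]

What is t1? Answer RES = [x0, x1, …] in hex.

RES = [0x6b, 0x8c, 0x8c, 0x18, 0x47, 0x71, 0x18, 0xf7]

  t0: 6b 8c 47 18 38 71 b2 f7
  t1: 6b 8c 8c 18 47 71 18 f7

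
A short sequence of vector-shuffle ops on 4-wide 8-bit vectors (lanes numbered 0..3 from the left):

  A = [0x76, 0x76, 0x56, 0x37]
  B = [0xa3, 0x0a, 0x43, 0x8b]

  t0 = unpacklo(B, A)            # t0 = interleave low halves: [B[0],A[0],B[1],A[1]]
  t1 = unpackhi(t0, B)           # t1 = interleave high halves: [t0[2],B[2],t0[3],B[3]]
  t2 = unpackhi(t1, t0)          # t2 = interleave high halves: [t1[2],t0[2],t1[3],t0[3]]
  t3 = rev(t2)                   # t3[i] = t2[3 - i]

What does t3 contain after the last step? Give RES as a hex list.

t0 = [0xa3, 0x76, 0x0a, 0x76]
t1 = [0x0a, 0x43, 0x76, 0x8b]
t2 = [0x76, 0x0a, 0x8b, 0x76]
t3 = [0x76, 0x8b, 0x0a, 0x76]

RES = [ 0x76  0x8b  0x0a  0x76 ]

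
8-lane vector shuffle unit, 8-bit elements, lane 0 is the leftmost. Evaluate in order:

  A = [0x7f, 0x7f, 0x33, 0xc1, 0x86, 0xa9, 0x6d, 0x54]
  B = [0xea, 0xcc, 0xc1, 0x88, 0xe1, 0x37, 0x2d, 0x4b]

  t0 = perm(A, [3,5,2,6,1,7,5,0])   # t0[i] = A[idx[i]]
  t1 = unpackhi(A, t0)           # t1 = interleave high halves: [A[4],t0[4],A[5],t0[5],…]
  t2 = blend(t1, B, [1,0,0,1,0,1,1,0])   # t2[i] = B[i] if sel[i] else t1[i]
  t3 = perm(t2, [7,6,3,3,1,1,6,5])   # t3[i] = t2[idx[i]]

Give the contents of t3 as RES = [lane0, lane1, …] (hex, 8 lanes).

  t0: c1 a9 33 6d 7f 54 a9 7f
  t1: 86 7f a9 54 6d a9 54 7f
  t2: ea 7f a9 88 6d 37 2d 7f
  t3: 7f 2d 88 88 7f 7f 2d 37

RES = [ 0x7f  0x2d  0x88  0x88  0x7f  0x7f  0x2d  0x37 ]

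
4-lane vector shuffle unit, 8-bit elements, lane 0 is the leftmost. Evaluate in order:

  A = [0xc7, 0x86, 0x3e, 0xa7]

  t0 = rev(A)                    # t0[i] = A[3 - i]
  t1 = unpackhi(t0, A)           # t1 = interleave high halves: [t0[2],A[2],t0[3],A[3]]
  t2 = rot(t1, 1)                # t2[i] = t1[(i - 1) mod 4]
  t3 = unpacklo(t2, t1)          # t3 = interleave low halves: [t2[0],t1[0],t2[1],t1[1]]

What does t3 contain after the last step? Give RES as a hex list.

t0 = [0xa7, 0x3e, 0x86, 0xc7]
t1 = [0x86, 0x3e, 0xc7, 0xa7]
t2 = [0xa7, 0x86, 0x3e, 0xc7]
t3 = [0xa7, 0x86, 0x86, 0x3e]

RES = [ 0xa7  0x86  0x86  0x3e ]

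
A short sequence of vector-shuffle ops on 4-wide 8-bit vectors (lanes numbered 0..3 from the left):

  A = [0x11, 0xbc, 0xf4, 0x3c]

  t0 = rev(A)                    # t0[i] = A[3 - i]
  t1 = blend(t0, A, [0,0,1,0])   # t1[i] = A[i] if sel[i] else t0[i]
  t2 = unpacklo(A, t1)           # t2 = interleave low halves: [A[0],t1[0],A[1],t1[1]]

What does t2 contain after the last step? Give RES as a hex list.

t0 = [0x3c, 0xf4, 0xbc, 0x11]
t1 = [0x3c, 0xf4, 0xf4, 0x11]
t2 = [0x11, 0x3c, 0xbc, 0xf4]

RES = [ 0x11  0x3c  0xbc  0xf4 ]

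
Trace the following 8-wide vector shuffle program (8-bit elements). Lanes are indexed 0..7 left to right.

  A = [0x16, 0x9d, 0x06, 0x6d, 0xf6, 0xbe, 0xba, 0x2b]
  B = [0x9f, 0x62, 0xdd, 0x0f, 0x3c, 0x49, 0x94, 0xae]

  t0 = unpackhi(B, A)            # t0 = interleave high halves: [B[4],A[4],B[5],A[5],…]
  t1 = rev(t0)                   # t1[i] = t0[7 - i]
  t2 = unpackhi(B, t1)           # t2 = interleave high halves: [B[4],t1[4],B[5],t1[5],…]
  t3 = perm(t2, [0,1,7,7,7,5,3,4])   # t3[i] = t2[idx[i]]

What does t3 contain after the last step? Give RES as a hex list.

RES = [0x3c, 0xbe, 0x3c, 0x3c, 0x3c, 0xf6, 0x49, 0x94]

t0 = [0x3c, 0xf6, 0x49, 0xbe, 0x94, 0xba, 0xae, 0x2b]
t1 = [0x2b, 0xae, 0xba, 0x94, 0xbe, 0x49, 0xf6, 0x3c]
t2 = [0x3c, 0xbe, 0x49, 0x49, 0x94, 0xf6, 0xae, 0x3c]
t3 = [0x3c, 0xbe, 0x3c, 0x3c, 0x3c, 0xf6, 0x49, 0x94]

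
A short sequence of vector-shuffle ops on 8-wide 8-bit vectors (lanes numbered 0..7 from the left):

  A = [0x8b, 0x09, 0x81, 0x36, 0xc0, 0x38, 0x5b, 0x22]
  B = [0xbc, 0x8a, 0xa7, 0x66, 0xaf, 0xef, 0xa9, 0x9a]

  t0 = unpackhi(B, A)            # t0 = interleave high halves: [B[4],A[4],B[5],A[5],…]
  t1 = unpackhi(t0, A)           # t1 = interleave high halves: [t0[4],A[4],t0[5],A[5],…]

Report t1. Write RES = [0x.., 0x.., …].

RES = [ 0xa9  0xc0  0x5b  0x38  0x9a  0x5b  0x22  0x22 ]

t0 = [0xaf, 0xc0, 0xef, 0x38, 0xa9, 0x5b, 0x9a, 0x22]
t1 = [0xa9, 0xc0, 0x5b, 0x38, 0x9a, 0x5b, 0x22, 0x22]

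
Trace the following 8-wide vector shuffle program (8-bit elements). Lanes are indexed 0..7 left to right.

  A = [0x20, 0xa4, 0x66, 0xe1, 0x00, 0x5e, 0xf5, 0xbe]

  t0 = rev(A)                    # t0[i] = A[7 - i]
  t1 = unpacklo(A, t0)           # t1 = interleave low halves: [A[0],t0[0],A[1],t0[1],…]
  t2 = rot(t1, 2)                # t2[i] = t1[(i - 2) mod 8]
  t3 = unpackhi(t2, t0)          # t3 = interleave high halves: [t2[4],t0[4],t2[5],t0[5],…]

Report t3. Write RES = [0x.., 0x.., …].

RES = [0xa4, 0xe1, 0xf5, 0x66, 0x66, 0xa4, 0x5e, 0x20]

t0 = [0xbe, 0xf5, 0x5e, 0x00, 0xe1, 0x66, 0xa4, 0x20]
t1 = [0x20, 0xbe, 0xa4, 0xf5, 0x66, 0x5e, 0xe1, 0x00]
t2 = [0xe1, 0x00, 0x20, 0xbe, 0xa4, 0xf5, 0x66, 0x5e]
t3 = [0xa4, 0xe1, 0xf5, 0x66, 0x66, 0xa4, 0x5e, 0x20]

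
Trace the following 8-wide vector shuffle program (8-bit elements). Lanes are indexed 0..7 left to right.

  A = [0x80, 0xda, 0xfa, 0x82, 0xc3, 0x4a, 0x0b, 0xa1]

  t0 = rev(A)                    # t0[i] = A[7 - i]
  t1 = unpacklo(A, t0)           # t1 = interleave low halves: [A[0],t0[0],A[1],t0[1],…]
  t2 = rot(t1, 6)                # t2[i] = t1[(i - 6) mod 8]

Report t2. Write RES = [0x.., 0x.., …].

t0 = [0xa1, 0x0b, 0x4a, 0xc3, 0x82, 0xfa, 0xda, 0x80]
t1 = [0x80, 0xa1, 0xda, 0x0b, 0xfa, 0x4a, 0x82, 0xc3]
t2 = [0xda, 0x0b, 0xfa, 0x4a, 0x82, 0xc3, 0x80, 0xa1]

RES = [ 0xda  0x0b  0xfa  0x4a  0x82  0xc3  0x80  0xa1 ]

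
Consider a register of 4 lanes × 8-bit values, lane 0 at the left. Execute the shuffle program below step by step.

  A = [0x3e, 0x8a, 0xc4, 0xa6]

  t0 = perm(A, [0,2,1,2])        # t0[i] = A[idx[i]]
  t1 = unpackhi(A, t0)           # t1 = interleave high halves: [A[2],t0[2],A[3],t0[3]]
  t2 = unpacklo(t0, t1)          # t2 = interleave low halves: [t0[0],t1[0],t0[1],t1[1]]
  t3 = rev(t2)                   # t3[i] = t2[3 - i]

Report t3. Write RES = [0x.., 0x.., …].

RES = [0x8a, 0xc4, 0xc4, 0x3e]

  t0: 3e c4 8a c4
  t1: c4 8a a6 c4
  t2: 3e c4 c4 8a
  t3: 8a c4 c4 3e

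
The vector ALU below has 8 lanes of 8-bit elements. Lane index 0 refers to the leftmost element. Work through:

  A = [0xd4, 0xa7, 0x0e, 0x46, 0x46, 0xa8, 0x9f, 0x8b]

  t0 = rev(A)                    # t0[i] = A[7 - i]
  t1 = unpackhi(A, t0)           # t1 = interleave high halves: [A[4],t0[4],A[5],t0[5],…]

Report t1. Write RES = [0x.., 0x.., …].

RES = [ 0x46  0x46  0xa8  0x0e  0x9f  0xa7  0x8b  0xd4 ]

→ t0 |8b|9f|a8|46|46|0e|a7|d4|
→ t1 |46|46|a8|0e|9f|a7|8b|d4|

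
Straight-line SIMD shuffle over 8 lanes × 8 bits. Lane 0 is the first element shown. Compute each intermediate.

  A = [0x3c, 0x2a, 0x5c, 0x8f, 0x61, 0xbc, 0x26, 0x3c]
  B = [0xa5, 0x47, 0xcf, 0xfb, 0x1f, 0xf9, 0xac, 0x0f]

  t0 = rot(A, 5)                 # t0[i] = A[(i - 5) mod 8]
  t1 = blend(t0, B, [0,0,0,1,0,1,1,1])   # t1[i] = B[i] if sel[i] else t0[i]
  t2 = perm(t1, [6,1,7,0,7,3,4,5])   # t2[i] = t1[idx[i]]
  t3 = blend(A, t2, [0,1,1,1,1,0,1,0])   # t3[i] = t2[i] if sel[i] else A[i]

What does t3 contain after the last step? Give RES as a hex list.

→ t0 |8f|61|bc|26|3c|3c|2a|5c|
→ t1 |8f|61|bc|fb|3c|f9|ac|0f|
→ t2 |ac|61|0f|8f|0f|fb|3c|f9|
→ t3 |3c|61|0f|8f|0f|bc|3c|3c|

RES = [0x3c, 0x61, 0x0f, 0x8f, 0x0f, 0xbc, 0x3c, 0x3c]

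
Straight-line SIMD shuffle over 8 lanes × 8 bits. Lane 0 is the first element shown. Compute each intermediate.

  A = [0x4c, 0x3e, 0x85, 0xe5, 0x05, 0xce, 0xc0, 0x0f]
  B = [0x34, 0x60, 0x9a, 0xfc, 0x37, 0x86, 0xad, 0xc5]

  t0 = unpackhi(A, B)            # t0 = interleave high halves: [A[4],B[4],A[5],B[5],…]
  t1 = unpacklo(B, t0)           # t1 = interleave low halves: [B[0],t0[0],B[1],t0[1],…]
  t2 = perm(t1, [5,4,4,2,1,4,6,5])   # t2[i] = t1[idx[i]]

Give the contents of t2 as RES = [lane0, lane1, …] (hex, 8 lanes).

RES = [0xce, 0x9a, 0x9a, 0x60, 0x05, 0x9a, 0xfc, 0xce]

→ t0 |05|37|ce|86|c0|ad|0f|c5|
→ t1 |34|05|60|37|9a|ce|fc|86|
→ t2 |ce|9a|9a|60|05|9a|fc|ce|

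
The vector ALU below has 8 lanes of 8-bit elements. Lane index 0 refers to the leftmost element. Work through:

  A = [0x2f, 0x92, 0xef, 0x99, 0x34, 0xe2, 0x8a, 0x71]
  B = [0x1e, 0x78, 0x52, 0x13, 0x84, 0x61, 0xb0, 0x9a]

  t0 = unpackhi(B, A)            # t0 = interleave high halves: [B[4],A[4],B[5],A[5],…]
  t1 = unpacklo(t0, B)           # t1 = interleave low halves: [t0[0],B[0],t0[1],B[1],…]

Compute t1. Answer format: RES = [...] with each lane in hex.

RES = [ 0x84  0x1e  0x34  0x78  0x61  0x52  0xe2  0x13 ]

→ t0 |84|34|61|e2|b0|8a|9a|71|
→ t1 |84|1e|34|78|61|52|e2|13|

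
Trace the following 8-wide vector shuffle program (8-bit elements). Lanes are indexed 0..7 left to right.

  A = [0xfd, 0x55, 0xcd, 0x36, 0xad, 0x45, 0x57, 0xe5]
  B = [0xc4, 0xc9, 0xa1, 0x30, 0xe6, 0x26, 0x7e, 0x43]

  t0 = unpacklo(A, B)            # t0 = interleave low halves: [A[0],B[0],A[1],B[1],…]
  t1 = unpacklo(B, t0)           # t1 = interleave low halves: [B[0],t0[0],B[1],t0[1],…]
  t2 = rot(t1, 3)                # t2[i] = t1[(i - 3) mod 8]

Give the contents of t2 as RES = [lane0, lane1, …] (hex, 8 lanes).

RES = [ 0x55  0x30  0xc9  0xc4  0xfd  0xc9  0xc4  0xa1 ]

  t0: fd c4 55 c9 cd a1 36 30
  t1: c4 fd c9 c4 a1 55 30 c9
  t2: 55 30 c9 c4 fd c9 c4 a1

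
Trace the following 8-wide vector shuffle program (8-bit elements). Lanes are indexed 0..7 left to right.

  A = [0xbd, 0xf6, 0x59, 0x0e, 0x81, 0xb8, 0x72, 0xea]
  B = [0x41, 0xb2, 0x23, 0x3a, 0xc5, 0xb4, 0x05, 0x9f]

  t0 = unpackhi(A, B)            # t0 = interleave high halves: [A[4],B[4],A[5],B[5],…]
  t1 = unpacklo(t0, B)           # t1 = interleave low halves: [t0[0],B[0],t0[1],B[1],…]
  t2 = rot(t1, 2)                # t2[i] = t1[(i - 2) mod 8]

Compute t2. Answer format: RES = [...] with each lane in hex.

RES = [ 0xb4  0x3a  0x81  0x41  0xc5  0xb2  0xb8  0x23 ]

→ t0 |81|c5|b8|b4|72|05|ea|9f|
→ t1 |81|41|c5|b2|b8|23|b4|3a|
→ t2 |b4|3a|81|41|c5|b2|b8|23|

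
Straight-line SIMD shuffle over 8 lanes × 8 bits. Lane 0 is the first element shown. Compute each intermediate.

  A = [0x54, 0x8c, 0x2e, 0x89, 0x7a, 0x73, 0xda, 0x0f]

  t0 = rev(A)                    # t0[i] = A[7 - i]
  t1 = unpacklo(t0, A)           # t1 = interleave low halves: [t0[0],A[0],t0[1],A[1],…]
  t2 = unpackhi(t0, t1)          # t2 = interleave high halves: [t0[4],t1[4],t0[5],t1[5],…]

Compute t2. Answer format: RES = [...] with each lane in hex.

RES = [0x89, 0x73, 0x2e, 0x2e, 0x8c, 0x7a, 0x54, 0x89]

t0 = [0x0f, 0xda, 0x73, 0x7a, 0x89, 0x2e, 0x8c, 0x54]
t1 = [0x0f, 0x54, 0xda, 0x8c, 0x73, 0x2e, 0x7a, 0x89]
t2 = [0x89, 0x73, 0x2e, 0x2e, 0x8c, 0x7a, 0x54, 0x89]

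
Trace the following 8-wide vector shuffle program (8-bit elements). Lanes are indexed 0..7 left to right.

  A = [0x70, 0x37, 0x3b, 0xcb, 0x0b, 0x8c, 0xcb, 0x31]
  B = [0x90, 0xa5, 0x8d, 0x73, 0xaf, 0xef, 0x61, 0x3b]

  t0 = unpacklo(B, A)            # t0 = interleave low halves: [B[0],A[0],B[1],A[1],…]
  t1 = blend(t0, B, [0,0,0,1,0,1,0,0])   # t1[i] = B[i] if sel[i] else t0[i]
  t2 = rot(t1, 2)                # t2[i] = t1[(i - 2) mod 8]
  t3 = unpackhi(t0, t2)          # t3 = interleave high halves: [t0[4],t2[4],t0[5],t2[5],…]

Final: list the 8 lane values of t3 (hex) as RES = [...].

→ t0 |90|70|a5|37|8d|3b|73|cb|
→ t1 |90|70|a5|73|8d|ef|73|cb|
→ t2 |73|cb|90|70|a5|73|8d|ef|
→ t3 |8d|a5|3b|73|73|8d|cb|ef|

RES = [0x8d, 0xa5, 0x3b, 0x73, 0x73, 0x8d, 0xcb, 0xef]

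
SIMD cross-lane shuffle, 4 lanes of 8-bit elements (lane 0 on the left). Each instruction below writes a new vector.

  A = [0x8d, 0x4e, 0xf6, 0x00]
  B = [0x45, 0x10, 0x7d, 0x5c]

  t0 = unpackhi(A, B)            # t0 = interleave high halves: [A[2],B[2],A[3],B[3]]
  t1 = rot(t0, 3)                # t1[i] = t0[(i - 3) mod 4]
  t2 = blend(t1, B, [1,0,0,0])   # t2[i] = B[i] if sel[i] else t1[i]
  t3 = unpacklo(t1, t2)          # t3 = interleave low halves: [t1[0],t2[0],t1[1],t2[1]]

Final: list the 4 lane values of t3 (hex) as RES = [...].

t0 = [0xf6, 0x7d, 0x00, 0x5c]
t1 = [0x7d, 0x00, 0x5c, 0xf6]
t2 = [0x45, 0x00, 0x5c, 0xf6]
t3 = [0x7d, 0x45, 0x00, 0x00]

RES = [ 0x7d  0x45  0x00  0x00 ]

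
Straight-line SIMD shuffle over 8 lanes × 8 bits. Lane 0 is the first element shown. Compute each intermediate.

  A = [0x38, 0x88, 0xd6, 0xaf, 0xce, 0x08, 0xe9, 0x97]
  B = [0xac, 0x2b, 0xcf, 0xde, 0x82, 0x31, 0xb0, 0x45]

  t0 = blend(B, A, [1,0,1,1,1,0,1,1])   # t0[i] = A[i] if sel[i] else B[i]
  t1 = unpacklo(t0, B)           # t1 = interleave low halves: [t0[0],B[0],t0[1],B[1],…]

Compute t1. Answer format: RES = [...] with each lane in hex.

  t0: 38 2b d6 af ce 31 e9 97
  t1: 38 ac 2b 2b d6 cf af de

RES = [ 0x38  0xac  0x2b  0x2b  0xd6  0xcf  0xaf  0xde ]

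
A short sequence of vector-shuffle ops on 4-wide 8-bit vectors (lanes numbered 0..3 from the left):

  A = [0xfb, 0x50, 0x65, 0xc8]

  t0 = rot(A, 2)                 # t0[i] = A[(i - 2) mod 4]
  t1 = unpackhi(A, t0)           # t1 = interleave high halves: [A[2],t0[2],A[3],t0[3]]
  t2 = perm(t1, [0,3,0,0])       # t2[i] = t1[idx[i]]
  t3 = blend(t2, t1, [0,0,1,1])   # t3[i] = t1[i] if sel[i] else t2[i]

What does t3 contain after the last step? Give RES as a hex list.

t0 = [0x65, 0xc8, 0xfb, 0x50]
t1 = [0x65, 0xfb, 0xc8, 0x50]
t2 = [0x65, 0x50, 0x65, 0x65]
t3 = [0x65, 0x50, 0xc8, 0x50]

RES = [ 0x65  0x50  0xc8  0x50 ]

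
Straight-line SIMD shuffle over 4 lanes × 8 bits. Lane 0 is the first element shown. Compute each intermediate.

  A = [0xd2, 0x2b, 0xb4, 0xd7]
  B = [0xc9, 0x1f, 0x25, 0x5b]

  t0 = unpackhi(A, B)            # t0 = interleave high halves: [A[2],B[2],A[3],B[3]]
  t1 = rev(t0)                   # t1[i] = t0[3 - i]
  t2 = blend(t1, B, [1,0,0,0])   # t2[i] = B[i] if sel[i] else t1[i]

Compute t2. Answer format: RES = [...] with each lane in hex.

RES = [ 0xc9  0xd7  0x25  0xb4 ]

t0 = [0xb4, 0x25, 0xd7, 0x5b]
t1 = [0x5b, 0xd7, 0x25, 0xb4]
t2 = [0xc9, 0xd7, 0x25, 0xb4]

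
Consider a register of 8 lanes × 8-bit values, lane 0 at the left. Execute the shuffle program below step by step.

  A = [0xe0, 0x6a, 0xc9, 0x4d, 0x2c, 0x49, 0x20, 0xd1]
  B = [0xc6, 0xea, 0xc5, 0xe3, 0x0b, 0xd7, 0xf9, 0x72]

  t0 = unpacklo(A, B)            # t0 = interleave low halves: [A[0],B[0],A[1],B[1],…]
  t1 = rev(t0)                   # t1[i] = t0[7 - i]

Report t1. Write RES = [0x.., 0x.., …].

RES = [0xe3, 0x4d, 0xc5, 0xc9, 0xea, 0x6a, 0xc6, 0xe0]

t0 = [0xe0, 0xc6, 0x6a, 0xea, 0xc9, 0xc5, 0x4d, 0xe3]
t1 = [0xe3, 0x4d, 0xc5, 0xc9, 0xea, 0x6a, 0xc6, 0xe0]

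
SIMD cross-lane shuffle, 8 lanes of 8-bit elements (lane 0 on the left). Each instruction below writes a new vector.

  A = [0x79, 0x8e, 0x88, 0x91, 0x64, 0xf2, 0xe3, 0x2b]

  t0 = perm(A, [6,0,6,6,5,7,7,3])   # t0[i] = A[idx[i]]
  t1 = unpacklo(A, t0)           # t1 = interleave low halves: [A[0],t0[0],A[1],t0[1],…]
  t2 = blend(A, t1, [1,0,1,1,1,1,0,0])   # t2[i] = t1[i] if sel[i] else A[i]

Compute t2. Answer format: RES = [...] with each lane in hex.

RES = [0x79, 0x8e, 0x8e, 0x79, 0x88, 0xe3, 0xe3, 0x2b]

  t0: e3 79 e3 e3 f2 2b 2b 91
  t1: 79 e3 8e 79 88 e3 91 e3
  t2: 79 8e 8e 79 88 e3 e3 2b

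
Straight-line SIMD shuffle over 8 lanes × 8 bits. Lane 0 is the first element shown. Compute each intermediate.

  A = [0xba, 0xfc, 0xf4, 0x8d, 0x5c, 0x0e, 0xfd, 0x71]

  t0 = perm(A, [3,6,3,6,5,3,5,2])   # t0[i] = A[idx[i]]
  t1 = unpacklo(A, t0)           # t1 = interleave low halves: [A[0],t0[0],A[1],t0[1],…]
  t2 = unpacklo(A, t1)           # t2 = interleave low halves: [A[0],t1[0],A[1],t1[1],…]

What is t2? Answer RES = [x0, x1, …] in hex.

  t0: 8d fd 8d fd 0e 8d 0e f4
  t1: ba 8d fc fd f4 8d 8d fd
  t2: ba ba fc 8d f4 fc 8d fd

RES = [0xba, 0xba, 0xfc, 0x8d, 0xf4, 0xfc, 0x8d, 0xfd]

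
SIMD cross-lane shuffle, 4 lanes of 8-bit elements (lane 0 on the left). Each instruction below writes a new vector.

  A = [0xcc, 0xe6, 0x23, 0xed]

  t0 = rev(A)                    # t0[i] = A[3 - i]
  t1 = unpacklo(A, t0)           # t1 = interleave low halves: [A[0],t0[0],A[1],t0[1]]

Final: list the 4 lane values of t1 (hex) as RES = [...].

  t0: ed 23 e6 cc
  t1: cc ed e6 23

RES = [0xcc, 0xed, 0xe6, 0x23]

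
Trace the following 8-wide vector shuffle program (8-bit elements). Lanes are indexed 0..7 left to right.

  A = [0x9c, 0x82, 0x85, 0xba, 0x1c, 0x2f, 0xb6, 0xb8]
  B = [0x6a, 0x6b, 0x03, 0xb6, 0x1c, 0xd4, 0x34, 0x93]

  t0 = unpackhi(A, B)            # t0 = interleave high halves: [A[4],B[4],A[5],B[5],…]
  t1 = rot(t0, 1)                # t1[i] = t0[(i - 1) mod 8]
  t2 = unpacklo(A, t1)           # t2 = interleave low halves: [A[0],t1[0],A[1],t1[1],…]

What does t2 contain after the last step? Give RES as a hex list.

t0 = [0x1c, 0x1c, 0x2f, 0xd4, 0xb6, 0x34, 0xb8, 0x93]
t1 = [0x93, 0x1c, 0x1c, 0x2f, 0xd4, 0xb6, 0x34, 0xb8]
t2 = [0x9c, 0x93, 0x82, 0x1c, 0x85, 0x1c, 0xba, 0x2f]

RES = [ 0x9c  0x93  0x82  0x1c  0x85  0x1c  0xba  0x2f ]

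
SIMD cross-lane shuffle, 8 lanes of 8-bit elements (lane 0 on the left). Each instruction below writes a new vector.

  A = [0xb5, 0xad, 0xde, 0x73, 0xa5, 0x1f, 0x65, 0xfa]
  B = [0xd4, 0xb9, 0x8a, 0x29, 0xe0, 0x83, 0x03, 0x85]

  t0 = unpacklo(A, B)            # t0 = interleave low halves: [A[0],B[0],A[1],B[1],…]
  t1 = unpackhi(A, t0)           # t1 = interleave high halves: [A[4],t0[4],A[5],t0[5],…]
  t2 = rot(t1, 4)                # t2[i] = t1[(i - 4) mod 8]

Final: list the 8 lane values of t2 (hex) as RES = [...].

t0 = [0xb5, 0xd4, 0xad, 0xb9, 0xde, 0x8a, 0x73, 0x29]
t1 = [0xa5, 0xde, 0x1f, 0x8a, 0x65, 0x73, 0xfa, 0x29]
t2 = [0x65, 0x73, 0xfa, 0x29, 0xa5, 0xde, 0x1f, 0x8a]

RES = [0x65, 0x73, 0xfa, 0x29, 0xa5, 0xde, 0x1f, 0x8a]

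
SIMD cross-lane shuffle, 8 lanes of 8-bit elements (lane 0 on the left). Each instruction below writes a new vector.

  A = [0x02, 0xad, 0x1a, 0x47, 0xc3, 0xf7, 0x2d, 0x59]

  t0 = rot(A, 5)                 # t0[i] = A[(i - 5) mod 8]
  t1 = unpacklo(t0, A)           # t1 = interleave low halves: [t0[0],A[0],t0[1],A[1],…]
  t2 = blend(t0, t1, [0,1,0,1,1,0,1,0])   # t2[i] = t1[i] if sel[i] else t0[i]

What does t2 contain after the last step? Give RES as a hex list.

RES = [0x47, 0x02, 0xf7, 0xad, 0xf7, 0x02, 0x2d, 0x1a]

t0 = [0x47, 0xc3, 0xf7, 0x2d, 0x59, 0x02, 0xad, 0x1a]
t1 = [0x47, 0x02, 0xc3, 0xad, 0xf7, 0x1a, 0x2d, 0x47]
t2 = [0x47, 0x02, 0xf7, 0xad, 0xf7, 0x02, 0x2d, 0x1a]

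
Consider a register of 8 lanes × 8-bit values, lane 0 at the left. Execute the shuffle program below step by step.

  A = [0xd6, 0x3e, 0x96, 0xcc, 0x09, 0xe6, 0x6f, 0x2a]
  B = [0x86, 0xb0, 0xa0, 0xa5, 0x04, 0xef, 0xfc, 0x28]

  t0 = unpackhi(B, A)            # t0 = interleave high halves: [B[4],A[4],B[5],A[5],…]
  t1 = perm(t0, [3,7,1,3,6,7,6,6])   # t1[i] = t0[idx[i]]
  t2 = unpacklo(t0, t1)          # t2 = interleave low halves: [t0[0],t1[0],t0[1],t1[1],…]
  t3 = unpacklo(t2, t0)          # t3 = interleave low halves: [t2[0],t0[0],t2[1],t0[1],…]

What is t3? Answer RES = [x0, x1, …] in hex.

t0 = [0x04, 0x09, 0xef, 0xe6, 0xfc, 0x6f, 0x28, 0x2a]
t1 = [0xe6, 0x2a, 0x09, 0xe6, 0x28, 0x2a, 0x28, 0x28]
t2 = [0x04, 0xe6, 0x09, 0x2a, 0xef, 0x09, 0xe6, 0xe6]
t3 = [0x04, 0x04, 0xe6, 0x09, 0x09, 0xef, 0x2a, 0xe6]

RES = [ 0x04  0x04  0xe6  0x09  0x09  0xef  0x2a  0xe6 ]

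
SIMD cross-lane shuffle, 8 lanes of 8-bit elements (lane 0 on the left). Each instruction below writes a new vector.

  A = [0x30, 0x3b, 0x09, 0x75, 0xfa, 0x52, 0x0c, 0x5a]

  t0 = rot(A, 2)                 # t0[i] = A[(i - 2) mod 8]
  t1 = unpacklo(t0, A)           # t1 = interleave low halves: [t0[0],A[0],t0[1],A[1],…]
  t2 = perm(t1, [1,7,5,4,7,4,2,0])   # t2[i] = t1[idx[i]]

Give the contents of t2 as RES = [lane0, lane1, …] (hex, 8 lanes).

→ t0 |0c|5a|30|3b|09|75|fa|52|
→ t1 |0c|30|5a|3b|30|09|3b|75|
→ t2 |30|75|09|30|75|30|5a|0c|

RES = [ 0x30  0x75  0x09  0x30  0x75  0x30  0x5a  0x0c ]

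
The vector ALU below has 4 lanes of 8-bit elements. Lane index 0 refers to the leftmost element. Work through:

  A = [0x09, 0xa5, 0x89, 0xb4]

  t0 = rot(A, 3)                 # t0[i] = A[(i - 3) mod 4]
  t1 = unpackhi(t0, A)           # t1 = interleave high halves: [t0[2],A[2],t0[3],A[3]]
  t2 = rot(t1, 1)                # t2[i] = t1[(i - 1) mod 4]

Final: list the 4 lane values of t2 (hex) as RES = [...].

t0 = [0xa5, 0x89, 0xb4, 0x09]
t1 = [0xb4, 0x89, 0x09, 0xb4]
t2 = [0xb4, 0xb4, 0x89, 0x09]

RES = [0xb4, 0xb4, 0x89, 0x09]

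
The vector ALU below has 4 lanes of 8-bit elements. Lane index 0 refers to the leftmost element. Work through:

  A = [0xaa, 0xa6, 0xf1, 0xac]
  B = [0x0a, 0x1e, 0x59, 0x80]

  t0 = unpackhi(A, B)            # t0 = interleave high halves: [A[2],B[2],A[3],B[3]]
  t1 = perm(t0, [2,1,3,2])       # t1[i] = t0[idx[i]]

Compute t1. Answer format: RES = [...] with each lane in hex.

→ t0 |f1|59|ac|80|
→ t1 |ac|59|80|ac|

RES = [ 0xac  0x59  0x80  0xac ]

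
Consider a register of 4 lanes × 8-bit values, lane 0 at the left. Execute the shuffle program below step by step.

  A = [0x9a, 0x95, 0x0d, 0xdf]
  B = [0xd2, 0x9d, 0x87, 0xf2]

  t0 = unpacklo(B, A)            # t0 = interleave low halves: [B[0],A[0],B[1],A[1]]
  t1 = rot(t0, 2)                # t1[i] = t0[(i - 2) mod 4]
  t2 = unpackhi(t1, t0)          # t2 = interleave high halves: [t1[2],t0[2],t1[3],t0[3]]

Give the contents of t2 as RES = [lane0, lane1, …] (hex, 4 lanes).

→ t0 |d2|9a|9d|95|
→ t1 |9d|95|d2|9a|
→ t2 |d2|9d|9a|95|

RES = [0xd2, 0x9d, 0x9a, 0x95]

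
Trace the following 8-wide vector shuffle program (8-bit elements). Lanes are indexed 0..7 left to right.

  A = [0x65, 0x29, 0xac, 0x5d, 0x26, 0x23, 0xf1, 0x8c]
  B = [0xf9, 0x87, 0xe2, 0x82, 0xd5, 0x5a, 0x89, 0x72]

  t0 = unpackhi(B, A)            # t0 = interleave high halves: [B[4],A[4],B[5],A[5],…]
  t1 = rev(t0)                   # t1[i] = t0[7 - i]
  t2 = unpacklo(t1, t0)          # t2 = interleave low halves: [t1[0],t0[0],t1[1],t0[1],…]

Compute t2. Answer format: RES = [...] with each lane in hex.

t0 = [0xd5, 0x26, 0x5a, 0x23, 0x89, 0xf1, 0x72, 0x8c]
t1 = [0x8c, 0x72, 0xf1, 0x89, 0x23, 0x5a, 0x26, 0xd5]
t2 = [0x8c, 0xd5, 0x72, 0x26, 0xf1, 0x5a, 0x89, 0x23]

RES = [0x8c, 0xd5, 0x72, 0x26, 0xf1, 0x5a, 0x89, 0x23]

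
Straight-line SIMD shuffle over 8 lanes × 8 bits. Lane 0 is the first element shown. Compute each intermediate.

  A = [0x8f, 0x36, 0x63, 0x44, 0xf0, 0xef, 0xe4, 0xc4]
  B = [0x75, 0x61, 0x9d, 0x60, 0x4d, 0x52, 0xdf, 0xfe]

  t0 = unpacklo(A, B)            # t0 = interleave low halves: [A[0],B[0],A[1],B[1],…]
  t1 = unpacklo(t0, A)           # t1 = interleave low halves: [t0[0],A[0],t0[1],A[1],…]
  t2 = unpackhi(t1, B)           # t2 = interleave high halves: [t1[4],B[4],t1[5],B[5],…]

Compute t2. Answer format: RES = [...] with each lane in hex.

  t0: 8f 75 36 61 63 9d 44 60
  t1: 8f 8f 75 36 36 63 61 44
  t2: 36 4d 63 52 61 df 44 fe

RES = [0x36, 0x4d, 0x63, 0x52, 0x61, 0xdf, 0x44, 0xfe]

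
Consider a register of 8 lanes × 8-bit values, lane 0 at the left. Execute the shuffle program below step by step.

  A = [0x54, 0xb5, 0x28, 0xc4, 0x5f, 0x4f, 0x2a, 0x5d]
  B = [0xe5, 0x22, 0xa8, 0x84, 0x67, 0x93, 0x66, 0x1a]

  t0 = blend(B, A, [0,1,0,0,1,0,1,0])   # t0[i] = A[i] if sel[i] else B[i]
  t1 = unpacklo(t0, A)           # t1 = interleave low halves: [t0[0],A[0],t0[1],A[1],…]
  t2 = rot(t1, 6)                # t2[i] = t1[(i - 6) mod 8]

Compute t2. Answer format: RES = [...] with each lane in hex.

RES = [ 0xb5  0xb5  0xa8  0x28  0x84  0xc4  0xe5  0x54 ]

  t0: e5 b5 a8 84 5f 93 2a 1a
  t1: e5 54 b5 b5 a8 28 84 c4
  t2: b5 b5 a8 28 84 c4 e5 54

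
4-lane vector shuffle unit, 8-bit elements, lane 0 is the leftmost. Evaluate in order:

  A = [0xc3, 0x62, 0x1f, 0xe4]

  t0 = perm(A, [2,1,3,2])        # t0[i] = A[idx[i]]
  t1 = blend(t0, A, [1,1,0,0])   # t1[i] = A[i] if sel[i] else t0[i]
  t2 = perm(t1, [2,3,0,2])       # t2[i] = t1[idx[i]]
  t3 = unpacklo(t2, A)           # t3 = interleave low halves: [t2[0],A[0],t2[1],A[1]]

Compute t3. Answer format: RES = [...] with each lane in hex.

  t0: 1f 62 e4 1f
  t1: c3 62 e4 1f
  t2: e4 1f c3 e4
  t3: e4 c3 1f 62

RES = [ 0xe4  0xc3  0x1f  0x62 ]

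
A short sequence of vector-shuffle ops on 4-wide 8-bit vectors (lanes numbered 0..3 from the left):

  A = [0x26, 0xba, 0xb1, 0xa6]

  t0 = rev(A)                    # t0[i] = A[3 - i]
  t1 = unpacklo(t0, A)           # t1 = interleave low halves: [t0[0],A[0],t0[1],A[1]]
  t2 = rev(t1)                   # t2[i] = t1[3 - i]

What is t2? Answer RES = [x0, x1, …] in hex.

RES = [0xba, 0xb1, 0x26, 0xa6]

  t0: a6 b1 ba 26
  t1: a6 26 b1 ba
  t2: ba b1 26 a6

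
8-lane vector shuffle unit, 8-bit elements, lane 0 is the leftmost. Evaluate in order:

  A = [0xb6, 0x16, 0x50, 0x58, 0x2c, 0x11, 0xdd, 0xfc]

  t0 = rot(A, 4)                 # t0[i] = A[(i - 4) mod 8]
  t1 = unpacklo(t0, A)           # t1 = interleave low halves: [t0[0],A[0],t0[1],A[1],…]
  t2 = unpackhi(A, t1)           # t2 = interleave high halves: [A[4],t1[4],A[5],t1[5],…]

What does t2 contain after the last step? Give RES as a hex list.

RES = [0x2c, 0xdd, 0x11, 0x50, 0xdd, 0xfc, 0xfc, 0x58]

t0 = [0x2c, 0x11, 0xdd, 0xfc, 0xb6, 0x16, 0x50, 0x58]
t1 = [0x2c, 0xb6, 0x11, 0x16, 0xdd, 0x50, 0xfc, 0x58]
t2 = [0x2c, 0xdd, 0x11, 0x50, 0xdd, 0xfc, 0xfc, 0x58]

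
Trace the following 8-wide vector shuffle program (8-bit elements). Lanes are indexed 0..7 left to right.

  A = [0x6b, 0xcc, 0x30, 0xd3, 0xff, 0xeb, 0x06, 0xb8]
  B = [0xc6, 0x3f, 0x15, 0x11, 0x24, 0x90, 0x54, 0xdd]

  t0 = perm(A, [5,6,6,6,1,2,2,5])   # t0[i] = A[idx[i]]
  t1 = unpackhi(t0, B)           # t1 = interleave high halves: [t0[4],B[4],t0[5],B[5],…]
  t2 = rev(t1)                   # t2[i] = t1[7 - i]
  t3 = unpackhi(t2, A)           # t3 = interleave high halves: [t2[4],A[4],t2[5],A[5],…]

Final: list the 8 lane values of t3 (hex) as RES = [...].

t0 = [0xeb, 0x06, 0x06, 0x06, 0xcc, 0x30, 0x30, 0xeb]
t1 = [0xcc, 0x24, 0x30, 0x90, 0x30, 0x54, 0xeb, 0xdd]
t2 = [0xdd, 0xeb, 0x54, 0x30, 0x90, 0x30, 0x24, 0xcc]
t3 = [0x90, 0xff, 0x30, 0xeb, 0x24, 0x06, 0xcc, 0xb8]

RES = [ 0x90  0xff  0x30  0xeb  0x24  0x06  0xcc  0xb8 ]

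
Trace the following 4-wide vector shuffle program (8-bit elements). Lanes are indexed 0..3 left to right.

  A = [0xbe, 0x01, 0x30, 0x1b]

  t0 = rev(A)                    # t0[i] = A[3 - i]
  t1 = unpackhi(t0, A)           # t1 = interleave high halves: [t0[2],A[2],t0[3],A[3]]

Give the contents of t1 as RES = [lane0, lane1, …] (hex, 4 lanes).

t0 = [0x1b, 0x30, 0x01, 0xbe]
t1 = [0x01, 0x30, 0xbe, 0x1b]

RES = [0x01, 0x30, 0xbe, 0x1b]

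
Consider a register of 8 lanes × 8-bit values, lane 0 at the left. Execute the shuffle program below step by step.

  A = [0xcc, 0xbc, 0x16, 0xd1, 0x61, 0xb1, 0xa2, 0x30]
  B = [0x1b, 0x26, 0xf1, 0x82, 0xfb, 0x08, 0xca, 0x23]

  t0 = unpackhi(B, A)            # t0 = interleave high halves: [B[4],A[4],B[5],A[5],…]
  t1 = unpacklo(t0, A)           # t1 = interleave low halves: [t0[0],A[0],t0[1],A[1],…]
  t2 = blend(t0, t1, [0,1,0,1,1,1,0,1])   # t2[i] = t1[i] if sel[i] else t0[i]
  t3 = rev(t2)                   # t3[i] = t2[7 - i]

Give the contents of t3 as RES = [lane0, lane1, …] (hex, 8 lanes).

  t0: fb 61 08 b1 ca a2 23 30
  t1: fb cc 61 bc 08 16 b1 d1
  t2: fb cc 08 bc 08 16 23 d1
  t3: d1 23 16 08 bc 08 cc fb

RES = [ 0xd1  0x23  0x16  0x08  0xbc  0x08  0xcc  0xfb ]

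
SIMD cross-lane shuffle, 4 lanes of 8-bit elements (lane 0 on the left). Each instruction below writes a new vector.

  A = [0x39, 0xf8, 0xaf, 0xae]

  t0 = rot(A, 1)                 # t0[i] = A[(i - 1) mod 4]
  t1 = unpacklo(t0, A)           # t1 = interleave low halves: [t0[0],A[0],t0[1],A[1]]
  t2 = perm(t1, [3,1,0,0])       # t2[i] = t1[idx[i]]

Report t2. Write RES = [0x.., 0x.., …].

RES = [0xf8, 0x39, 0xae, 0xae]

t0 = [0xae, 0x39, 0xf8, 0xaf]
t1 = [0xae, 0x39, 0x39, 0xf8]
t2 = [0xf8, 0x39, 0xae, 0xae]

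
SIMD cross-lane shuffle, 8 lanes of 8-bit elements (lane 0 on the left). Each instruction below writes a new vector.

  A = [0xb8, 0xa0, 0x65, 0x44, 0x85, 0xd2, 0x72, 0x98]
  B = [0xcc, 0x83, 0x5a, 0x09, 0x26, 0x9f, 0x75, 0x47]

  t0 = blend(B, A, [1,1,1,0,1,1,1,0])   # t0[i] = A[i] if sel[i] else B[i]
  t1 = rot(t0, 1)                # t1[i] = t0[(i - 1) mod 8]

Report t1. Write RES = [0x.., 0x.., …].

t0 = [0xb8, 0xa0, 0x65, 0x09, 0x85, 0xd2, 0x72, 0x47]
t1 = [0x47, 0xb8, 0xa0, 0x65, 0x09, 0x85, 0xd2, 0x72]

RES = [ 0x47  0xb8  0xa0  0x65  0x09  0x85  0xd2  0x72 ]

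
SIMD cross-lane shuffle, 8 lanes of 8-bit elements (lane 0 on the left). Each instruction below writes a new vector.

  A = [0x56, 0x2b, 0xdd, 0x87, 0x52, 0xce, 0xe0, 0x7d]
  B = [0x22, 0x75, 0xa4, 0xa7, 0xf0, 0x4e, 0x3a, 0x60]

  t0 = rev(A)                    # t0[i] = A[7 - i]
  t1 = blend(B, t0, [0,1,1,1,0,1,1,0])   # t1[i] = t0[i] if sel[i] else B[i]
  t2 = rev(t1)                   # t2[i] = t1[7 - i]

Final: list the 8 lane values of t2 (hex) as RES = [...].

RES = [0x60, 0x2b, 0xdd, 0xf0, 0x52, 0xce, 0xe0, 0x22]

  t0: 7d e0 ce 52 87 dd 2b 56
  t1: 22 e0 ce 52 f0 dd 2b 60
  t2: 60 2b dd f0 52 ce e0 22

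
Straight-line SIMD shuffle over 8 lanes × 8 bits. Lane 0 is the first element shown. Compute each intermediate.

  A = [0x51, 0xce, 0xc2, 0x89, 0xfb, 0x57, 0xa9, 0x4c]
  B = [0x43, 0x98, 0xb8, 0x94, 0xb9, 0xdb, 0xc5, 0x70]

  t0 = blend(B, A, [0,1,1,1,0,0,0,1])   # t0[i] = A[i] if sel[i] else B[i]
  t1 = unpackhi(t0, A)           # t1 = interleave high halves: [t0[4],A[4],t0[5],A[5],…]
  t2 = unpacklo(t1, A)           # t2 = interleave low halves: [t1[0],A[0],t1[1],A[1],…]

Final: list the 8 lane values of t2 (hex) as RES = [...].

RES = [0xb9, 0x51, 0xfb, 0xce, 0xdb, 0xc2, 0x57, 0x89]

  t0: 43 ce c2 89 b9 db c5 4c
  t1: b9 fb db 57 c5 a9 4c 4c
  t2: b9 51 fb ce db c2 57 89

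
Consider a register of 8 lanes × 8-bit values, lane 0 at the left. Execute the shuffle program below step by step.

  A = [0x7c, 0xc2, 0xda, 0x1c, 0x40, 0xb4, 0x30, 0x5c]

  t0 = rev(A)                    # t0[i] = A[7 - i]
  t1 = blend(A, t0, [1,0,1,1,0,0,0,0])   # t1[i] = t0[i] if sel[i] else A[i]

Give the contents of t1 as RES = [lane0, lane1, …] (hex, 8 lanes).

  t0: 5c 30 b4 40 1c da c2 7c
  t1: 5c c2 b4 40 40 b4 30 5c

RES = [0x5c, 0xc2, 0xb4, 0x40, 0x40, 0xb4, 0x30, 0x5c]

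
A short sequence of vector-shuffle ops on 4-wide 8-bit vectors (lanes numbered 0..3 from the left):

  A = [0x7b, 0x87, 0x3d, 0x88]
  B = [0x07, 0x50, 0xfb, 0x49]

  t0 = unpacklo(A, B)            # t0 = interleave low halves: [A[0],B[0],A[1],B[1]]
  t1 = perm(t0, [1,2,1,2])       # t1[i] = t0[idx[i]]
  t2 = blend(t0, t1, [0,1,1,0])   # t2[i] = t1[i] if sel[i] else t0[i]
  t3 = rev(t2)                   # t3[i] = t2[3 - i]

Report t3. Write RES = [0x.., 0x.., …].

  t0: 7b 07 87 50
  t1: 07 87 07 87
  t2: 7b 87 07 50
  t3: 50 07 87 7b

RES = [0x50, 0x07, 0x87, 0x7b]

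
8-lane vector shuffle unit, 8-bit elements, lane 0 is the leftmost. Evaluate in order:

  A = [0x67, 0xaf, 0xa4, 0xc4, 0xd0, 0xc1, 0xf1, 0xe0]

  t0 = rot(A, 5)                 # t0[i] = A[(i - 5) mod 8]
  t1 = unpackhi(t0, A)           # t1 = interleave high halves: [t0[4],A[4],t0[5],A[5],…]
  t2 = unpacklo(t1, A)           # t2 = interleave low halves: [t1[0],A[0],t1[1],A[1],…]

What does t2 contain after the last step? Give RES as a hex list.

t0 = [0xc4, 0xd0, 0xc1, 0xf1, 0xe0, 0x67, 0xaf, 0xa4]
t1 = [0xe0, 0xd0, 0x67, 0xc1, 0xaf, 0xf1, 0xa4, 0xe0]
t2 = [0xe0, 0x67, 0xd0, 0xaf, 0x67, 0xa4, 0xc1, 0xc4]

RES = [0xe0, 0x67, 0xd0, 0xaf, 0x67, 0xa4, 0xc1, 0xc4]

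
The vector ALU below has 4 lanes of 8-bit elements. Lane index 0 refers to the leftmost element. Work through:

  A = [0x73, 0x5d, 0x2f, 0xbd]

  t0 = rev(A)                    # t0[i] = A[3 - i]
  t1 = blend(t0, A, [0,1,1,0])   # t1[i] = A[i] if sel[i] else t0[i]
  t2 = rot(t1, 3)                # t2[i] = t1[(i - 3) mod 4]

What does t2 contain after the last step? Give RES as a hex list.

→ t0 |bd|2f|5d|73|
→ t1 |bd|5d|2f|73|
→ t2 |5d|2f|73|bd|

RES = [ 0x5d  0x2f  0x73  0xbd ]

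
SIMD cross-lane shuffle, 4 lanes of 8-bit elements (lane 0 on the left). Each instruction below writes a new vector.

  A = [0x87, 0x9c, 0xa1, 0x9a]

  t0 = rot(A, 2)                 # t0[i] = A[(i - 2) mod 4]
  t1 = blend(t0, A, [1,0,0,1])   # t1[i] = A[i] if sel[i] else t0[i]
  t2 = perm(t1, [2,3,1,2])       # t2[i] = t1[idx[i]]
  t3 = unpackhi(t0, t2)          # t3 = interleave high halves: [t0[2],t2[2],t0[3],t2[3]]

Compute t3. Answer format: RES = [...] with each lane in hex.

t0 = [0xa1, 0x9a, 0x87, 0x9c]
t1 = [0x87, 0x9a, 0x87, 0x9a]
t2 = [0x87, 0x9a, 0x9a, 0x87]
t3 = [0x87, 0x9a, 0x9c, 0x87]

RES = [ 0x87  0x9a  0x9c  0x87 ]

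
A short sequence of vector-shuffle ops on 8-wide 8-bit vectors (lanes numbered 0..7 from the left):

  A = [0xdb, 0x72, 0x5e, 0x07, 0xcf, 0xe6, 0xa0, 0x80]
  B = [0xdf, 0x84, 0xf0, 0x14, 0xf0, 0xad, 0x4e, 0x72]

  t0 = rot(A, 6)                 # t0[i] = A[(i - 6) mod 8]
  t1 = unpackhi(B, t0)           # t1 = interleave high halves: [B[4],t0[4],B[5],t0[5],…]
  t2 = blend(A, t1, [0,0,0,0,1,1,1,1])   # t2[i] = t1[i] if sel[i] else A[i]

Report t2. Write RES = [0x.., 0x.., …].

  t0: 5e 07 cf e6 a0 80 db 72
  t1: f0 a0 ad 80 4e db 72 72
  t2: db 72 5e 07 4e db 72 72

RES = [ 0xdb  0x72  0x5e  0x07  0x4e  0xdb  0x72  0x72 ]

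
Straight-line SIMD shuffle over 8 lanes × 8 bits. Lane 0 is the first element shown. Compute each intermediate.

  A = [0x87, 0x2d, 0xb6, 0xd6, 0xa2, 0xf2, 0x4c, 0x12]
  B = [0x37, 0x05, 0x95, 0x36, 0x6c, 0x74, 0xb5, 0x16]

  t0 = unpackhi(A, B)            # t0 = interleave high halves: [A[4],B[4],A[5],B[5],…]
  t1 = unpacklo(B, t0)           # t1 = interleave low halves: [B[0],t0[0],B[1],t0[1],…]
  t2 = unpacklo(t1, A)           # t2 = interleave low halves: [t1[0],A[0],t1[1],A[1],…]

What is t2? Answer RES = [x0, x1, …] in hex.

  t0: a2 6c f2 74 4c b5 12 16
  t1: 37 a2 05 6c 95 f2 36 74
  t2: 37 87 a2 2d 05 b6 6c d6

RES = [0x37, 0x87, 0xa2, 0x2d, 0x05, 0xb6, 0x6c, 0xd6]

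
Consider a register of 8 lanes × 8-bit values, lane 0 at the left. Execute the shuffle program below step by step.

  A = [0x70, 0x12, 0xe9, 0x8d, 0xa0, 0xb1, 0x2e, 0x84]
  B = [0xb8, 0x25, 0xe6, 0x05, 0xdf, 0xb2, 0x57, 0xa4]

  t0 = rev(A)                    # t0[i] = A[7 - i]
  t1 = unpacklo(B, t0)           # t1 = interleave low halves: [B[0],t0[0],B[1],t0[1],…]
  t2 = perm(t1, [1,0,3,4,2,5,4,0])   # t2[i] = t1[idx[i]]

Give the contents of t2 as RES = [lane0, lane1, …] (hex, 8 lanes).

RES = [0x84, 0xb8, 0x2e, 0xe6, 0x25, 0xb1, 0xe6, 0xb8]

t0 = [0x84, 0x2e, 0xb1, 0xa0, 0x8d, 0xe9, 0x12, 0x70]
t1 = [0xb8, 0x84, 0x25, 0x2e, 0xe6, 0xb1, 0x05, 0xa0]
t2 = [0x84, 0xb8, 0x2e, 0xe6, 0x25, 0xb1, 0xe6, 0xb8]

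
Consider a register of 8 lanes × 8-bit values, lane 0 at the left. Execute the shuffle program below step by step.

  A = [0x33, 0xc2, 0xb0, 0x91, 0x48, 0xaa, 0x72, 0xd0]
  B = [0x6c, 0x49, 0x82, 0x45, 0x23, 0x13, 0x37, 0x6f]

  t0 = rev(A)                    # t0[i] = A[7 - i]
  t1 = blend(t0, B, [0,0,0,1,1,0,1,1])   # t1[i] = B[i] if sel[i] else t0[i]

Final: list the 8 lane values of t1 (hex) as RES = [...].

RES = [0xd0, 0x72, 0xaa, 0x45, 0x23, 0xb0, 0x37, 0x6f]

t0 = [0xd0, 0x72, 0xaa, 0x48, 0x91, 0xb0, 0xc2, 0x33]
t1 = [0xd0, 0x72, 0xaa, 0x45, 0x23, 0xb0, 0x37, 0x6f]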